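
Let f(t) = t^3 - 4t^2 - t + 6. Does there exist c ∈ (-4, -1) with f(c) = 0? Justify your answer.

f(-4) = -118 and f(-1) = 2, which have opposite signs.
As a polynomial, f is continuous on every closed interval.
By the Intermediate Value Theorem, f takes the value 0 somewhere in the open interval.

Such a root exists.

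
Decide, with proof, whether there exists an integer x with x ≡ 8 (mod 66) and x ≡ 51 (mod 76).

Both moduli are multiples of 2 = gcd(66, 76), so any solution would satisfy x ≡ 8 and x ≡ 51 modulo 2 simultaneously.
But 8 mod 2 = 0 while 51 mod 2 = 1, a contradiction.
So no integer satisfies both congruences.

No, no such integer exists.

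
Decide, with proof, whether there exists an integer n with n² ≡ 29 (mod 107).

n = 55 works: 55² = 3025, and 3025 − 29 = 2996 = 28·107.

n = 55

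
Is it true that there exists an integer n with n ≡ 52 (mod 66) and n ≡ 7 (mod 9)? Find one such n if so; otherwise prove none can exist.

n = 52

gcd(66, 9) = 3. A simultaneous solution exists iff 52 ≡ 7 (mod 3); here 52 mod 3 = 1 = 7 mod 3, so it does.
The smallest candidate n = 52 works directly: 52 ≡ 7 (mod 9).
Check: 52 mod 66 = 52, 52 mod 9 = 7. ✓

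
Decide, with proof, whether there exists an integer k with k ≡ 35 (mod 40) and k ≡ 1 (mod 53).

k = 955

Since 40 and 53 share no common factor, CRT says the pair of congruences has a solution (unique mod 2120).
Write k = 35 + 40t and require 35 + 40t ≡ 1 (mod 53), i.e. 40t ≡ 19 (mod 53).
Note 40·4 = 160 ≡ 1 (mod 53) (as 160 − 1 = 3·53), so 40⁻¹ ≡ 4.
Multiplying by 4: t ≡ 4·19 = 76 ≡ 23 (mod 53).
With t = 23: k = 35 + 40·23 = 955.
Check: 955 mod 40 = 35, 955 mod 53 = 1. ✓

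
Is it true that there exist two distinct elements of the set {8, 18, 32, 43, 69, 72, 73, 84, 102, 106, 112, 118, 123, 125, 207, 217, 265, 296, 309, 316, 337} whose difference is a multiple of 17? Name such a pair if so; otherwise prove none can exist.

Yes: 18 and 69.

Reduce each element mod 17: 8↦8, 18↦1, 32↦15, 43↦9, 69↦1, 72↦4, 73↦5, 84↦16, 102↦0, 106↦4, 112↦10, 118↦16, 123↦4, 125↦6, 207↦3, 217↦13, 265↦10, 296↦7, 309↦3, 316↦10, 337↦14. The residue 1 repeats (at 18 and 69), and 69 − 18 = 51 = 3·17.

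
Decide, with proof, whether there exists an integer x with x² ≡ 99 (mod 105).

x = 57

x = 57 works: 57² = 3249, and 3249 − 99 = 3150 = 30·105.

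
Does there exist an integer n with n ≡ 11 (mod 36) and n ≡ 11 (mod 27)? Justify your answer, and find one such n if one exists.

The moduli are not coprime: gcd(36, 27) = 9. Compatibility requires 9 ∣ (11 − 11) = 0, which holds, so solutions exist.
In fact n = 11 itself already satisfies 11 mod 27 = 11.
Verify: 11 = 0·36 + 11 and 11 = 0·27 + 11. ✓

n = 11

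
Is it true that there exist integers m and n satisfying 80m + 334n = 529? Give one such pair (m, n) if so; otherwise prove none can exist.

No, no such integers exist.

Any value of 80m + 334n is a multiple of gcd(80, 334) = 2.
But 529 = 2·264 + 1, so 2 ∤ 529.
So the equation is unsolvable over ℤ.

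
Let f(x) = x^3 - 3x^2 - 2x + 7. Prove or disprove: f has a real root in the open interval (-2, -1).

Yes, f has a root in the interval.

f(-2) = -9 and f(-1) = 5, which have opposite signs.
As a polynomial, f is continuous on every closed interval.
By the Intermediate Value Theorem f must vanish at some point of (-2, -1).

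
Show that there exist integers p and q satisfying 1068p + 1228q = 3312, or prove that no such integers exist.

p = 10, q = -6

Since gcd(1068, 1228) = 4 and 3312 = 4·828, Bézout's identity guarantees a solution.
Dividing through by 4 reduces the equation to 267p + 307q = 828.
Euclidean algorithm: 307 = 1·267 + 40, 267 = 6·40 + 27, 40 = 1·27 + 13, 27 = 2·13 + 1, 13 = 13·1 + 0.
Unwinding: 1 = 27 − 2·13 = 27 − 2·(40 − 1·27) = −2·40 + 3·27 = −2·40 + 3·(267 − 6·40) = 3·267 − 20·40 = 3·267 − 20·(307 − 1·267) = −20·307 + 23·267, i.e. 267·23 + 307·(-20) = 1.
Scaling by 828 gives the particular solution (p, q) = (19044, -16560).
Subtracting 62·307 from p and adding 62·267 to q gives the tidier solution (10, -6).
Check: 1068·10 + 1228·(-6) = 10680 − 7368 = 3312. ✓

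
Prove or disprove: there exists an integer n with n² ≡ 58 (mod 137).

Apply Euler's criterion with the prime 137: 58 is a quadratic residue iff 58^68 ≡ 1 (mod 137), and a non-residue iff it is ≡ −1.
Squaring successively (mod 137): 58^2 = 3364 ≡ 76; 58^4 ≡ 76² = 5776 ≡ 22; 58^8 ≡ 22² = 484 ≡ 73; 58^16 ≡ 73² = 5329 ≡ 123; 58^32 ≡ 123² = 15129 ≡ 59; 58^64 ≡ 59² = 3481 ≡ 56.
Since 68 = 64 + 4, 58^68 ≡ 56 · 22; multiplying out mod 137: 56·22 = 1232 ≡ 136. Thus 58^68 ≡ 136 ≡ −1 (mod 137).
By Euler's criterion 58 is a quadratic non-residue mod 137: no n satisfies n² ≡ 58 (mod 137).

No such integer exists.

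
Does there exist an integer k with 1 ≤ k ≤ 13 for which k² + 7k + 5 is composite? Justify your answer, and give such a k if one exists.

k = 5

At k = 5: 5² + 7·5 + 5 = 65 = 5·13, which is composite.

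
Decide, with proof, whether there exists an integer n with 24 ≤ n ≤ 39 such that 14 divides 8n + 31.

No, no such integer n in that range exists.

For n = 24, 25, …, 39 the values of 8n + 31 modulo 14 are 13, 7, 1, 9, 3, 11, 5, 13, 7, 1, 9, 3, 11, 5, 13, 7 respectively.
The residue 0 does not occur, so no n in [24, 39] makes 8n + 31 a multiple of 14.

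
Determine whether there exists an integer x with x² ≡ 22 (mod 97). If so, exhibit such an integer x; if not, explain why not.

Take x = 64. Then 64² = 4096 = 42·97 + 22, so 64² ≡ 22 (mod 97).

x = 64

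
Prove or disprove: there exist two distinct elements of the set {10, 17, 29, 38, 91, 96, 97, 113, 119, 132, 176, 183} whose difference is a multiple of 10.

Yes: 17 and 97.

17 mod 10 = 7 and 97 mod 10 = 7, so 97 − 17 = 80 = 8·10.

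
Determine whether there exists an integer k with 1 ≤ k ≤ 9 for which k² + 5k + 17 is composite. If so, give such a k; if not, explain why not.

At k = 9: 9² + 5·9 + 17 = 143 = 11·13, which is composite.

k = 9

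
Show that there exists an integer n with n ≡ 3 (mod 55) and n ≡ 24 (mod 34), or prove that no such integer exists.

n = 58

Since 55 and 34 share no common factor, CRT says the pair of congruences has a solution (unique mod 1870).
Write n = 3 + 55t and require 3 + 55t ≡ 24 (mod 34), i.e. 55t ≡ 21 (mod 34).
55 ≡ 21 (mod 34), so this reads 21t ≡ 21 (mod 34). Since 21·13 = 273 = 8·34 + 1, the inverse of 21 mod 34 is 13.
Multiplying by 13: t ≡ 13·21 = 273 ≡ 1 (mod 34).
Taking t = 1 gives n = 3 + 55·1 = 58.
Indeed 58 ≡ 3 (mod 55) and 58 ≡ 24 (mod 34).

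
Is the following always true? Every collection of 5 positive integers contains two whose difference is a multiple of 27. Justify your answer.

Consider the 5 integers 115, 116, …, 119. They lie in distinct residue classes modulo 27, since 5 ≤ 27.
Any two of them differ by at most 4 < 27 and by at least 1, so no difference is a multiple of 27.

No, the set {115, 116, 117, 118, 119} is a counterexample.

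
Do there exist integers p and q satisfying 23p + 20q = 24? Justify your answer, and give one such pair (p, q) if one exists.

Since gcd(23, 20) = 1, every integer is an integer combination of 23 and 20.
Euclidean algorithm: 23 = 1·20 + 3, 20 = 6·3 + 2, 3 = 1·2 + 1, 2 = 2·1 + 0.
Unwinding: 1 = 3 − 1·2 = 3 − (20 − 6·3) = −20 + 7·3 = −20 + 7·(23 − 1·20) = 7·23 − 8·20, i.e. 23·7 + 20·(-8) = 1.
Times 24: 23·168 + 20·(-192) = 24, so (168, -192) solves it.
The general solution is p = 168 + 20k, q = -192 − 23k; taking k = -8 gives the smaller pair p = 8, q = -8.
Indeed 23·8 + 20·(-8) = 184 − 160 = 24.

p = 8, q = -8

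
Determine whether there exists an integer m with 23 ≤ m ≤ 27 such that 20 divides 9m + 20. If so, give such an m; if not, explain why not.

No such integer m in that range exists.

At m = 23, 9·23 + 20 = 227 ≡ 7 (mod 20), and each step in m adds 9, giving residues 7, 16, 5, 14, 3 for m = 23, 24, …, 27.
The residue 0 does not occur, so no m in [23, 27] makes 9m + 20 a multiple of 20.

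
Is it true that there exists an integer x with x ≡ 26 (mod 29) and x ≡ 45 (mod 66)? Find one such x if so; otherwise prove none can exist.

The moduli 29 and 66 are coprime, so by the Chinese Remainder Theorem a unique solution modulo 1914 exists.
Any solution of the first congruence is x = 26 + 29t; substituting into the second, 29t ≡ 45 − 26 ≡ 19 (mod 66).
Invert 29 mod 66 by the Euclidean algorithm: 66 = 2·29 + 8, 29 = 3·8 + 5, 8 = 1·5 + 3, 5 = 1·3 + 2, 3 = 1·2 + 1, 2 = 2·1 + 0; back-substituting, 1 = 3 − 1·2 = 3 − (5 − 1·3) = −5 + 2·3 = −5 + 2·(8 − 1·5) = 2·8 − 3·5 = 2·8 − 3·(29 − 3·8) = −3·29 + 11·8 = −3·29 + 11·(66 − 2·29) = 11·66 − 25·29. Hence 29·(-25) ≡ 1, so 29⁻¹ ≡ -25 ≡ 41 (mod 66).
Multiplying by 41: t ≡ 41·19 = 779 ≡ 53 (mod 66).
With t = 53: x = 26 + 29·53 = 1563.
Check: 1563 mod 29 = 26, 1563 mod 66 = 45. ✓

x = 1563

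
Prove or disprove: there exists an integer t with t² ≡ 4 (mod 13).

Take t = 2. Then 2² = 4, and since 0 ≤ 4 < 13 this is already reduced: 2² ≡ 4 (mod 13).

t = 2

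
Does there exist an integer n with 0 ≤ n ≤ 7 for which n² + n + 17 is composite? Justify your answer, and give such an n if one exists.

The values for n = 0, 1, …, 7 are 17, 19, 23, 29, 37, 47, 59, 73, and each of these is prime.
So no value in the range makes the expression composite.

No such integer n in that range exists.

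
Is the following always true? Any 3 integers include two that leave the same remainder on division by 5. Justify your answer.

Take the 3 consecutive integers 22, 23, 24: their residues mod 5 are all distinct because 3 ≤ 5.
Hence this collection has no pair with equal remainders mod 5, disproving the claim.

No, the set {22, 23, 24} is a counterexample.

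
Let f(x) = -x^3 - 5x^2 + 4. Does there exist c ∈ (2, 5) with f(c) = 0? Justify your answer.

No such root exists.

The endpoint values f(2) = -24 and f(5) = -246 are both negative. Claim: f(x) < 0 for every x in (2, 5).
Substitute x = 2 + u, where 0 < u < 3 on the interval. Expanding, f(2 + u) = -u^3 - 11u^2 - 32u - 24.
All 4 nonzero coefficients of this polynomial in u are negative; hence for u > 0 the value is a sum of negative terms (the constant -24 among them).
Therefore f(x) < 0 throughout (2, 5), and f has no zero there.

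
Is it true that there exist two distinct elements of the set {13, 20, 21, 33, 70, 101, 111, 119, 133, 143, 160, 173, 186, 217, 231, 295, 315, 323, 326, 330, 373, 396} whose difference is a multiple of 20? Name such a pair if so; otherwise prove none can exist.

The pair (13, 33) works.

Reduce each element mod 20: 13↦13, 20↦0, 21↦1, 33↦13, 70↦10, 101↦1, 111↦11, 119↦19, 133↦13, 143↦3, 160↦0, 173↦13, 186↦6, 217↦17, 231↦11, 295↦15, 315↦15, 323↦3, 326↦6, 330↦10, 373↦13, 396↦16. The residue 13 repeats (at 13 and 33), and 33 − 13 = 20 = 1·20.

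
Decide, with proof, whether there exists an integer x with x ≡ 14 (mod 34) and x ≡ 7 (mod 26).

Both moduli are multiples of 2 = gcd(34, 26), so any solution would satisfy x ≡ 14 and x ≡ 7 modulo 2 simultaneously.
But 14 mod 2 = 0 while 7 mod 2 = 1, a contradiction.
Hence the system has no solution.

No, no such integer exists.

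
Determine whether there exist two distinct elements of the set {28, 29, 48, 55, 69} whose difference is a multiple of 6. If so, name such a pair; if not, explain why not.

Residues mod 6: 28↦4, 29↦5, 48↦0, 55↦1, 69↦3.
All 5 residues are distinct, so no two elements differ by a multiple of 6.

No, no such pair exists.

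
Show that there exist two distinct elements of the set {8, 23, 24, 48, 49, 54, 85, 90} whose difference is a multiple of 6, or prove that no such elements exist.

Both 24 and 48 leave remainder 0 on division by 6; their difference 24 = 4·6 is a multiple of 6.

Yes: 24 and 48.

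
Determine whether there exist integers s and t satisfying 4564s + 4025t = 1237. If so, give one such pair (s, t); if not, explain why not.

No such integers exist.

Any value of 4564s + 4025t is a multiple of gcd(4564, 4025) = 7.
However 1237 leaves remainder 5 on division by 7.
Therefore 4564s + 4025t = 1237 has no solution in integers.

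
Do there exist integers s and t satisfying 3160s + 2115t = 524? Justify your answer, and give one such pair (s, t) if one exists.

There are no such integers.

Any value of 3160s + 2115t is a multiple of gcd(3160, 2115) = 5.
But 524 = 5·104 + 4, so 5 ∤ 524.
So the equation is unsolvable over ℤ.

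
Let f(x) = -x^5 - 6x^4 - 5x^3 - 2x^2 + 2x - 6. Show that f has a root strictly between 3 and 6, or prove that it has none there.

f(3) = -882 and f(6) = -16698, both negative, so a sign-change argument is unavailable; we show f keeps this sign on the whole interval.
Substitute x = 3 + u, where 0 < u < 3 on the interval. Expanding, f(3 + u) = -u^5 - 21u^4 - 167u^3 - 641u^2 - 1198u - 882.
The nonzero coefficients here are all negative, so for u > 0 every term is negative (or zero), and the constant term -882 is strictly negative.
So f is strictly negative on (3, 6); no root exists in the interval.

No.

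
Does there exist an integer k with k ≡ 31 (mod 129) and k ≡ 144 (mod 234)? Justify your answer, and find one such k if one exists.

Both moduli are multiples of 3 = gcd(129, 234), so any solution would satisfy k ≡ 31 and k ≡ 144 modulo 3 simultaneously.
But 31 mod 3 = 1 while 144 mod 3 = 0, a contradiction.
Therefore no such k exists.

There is no such integer.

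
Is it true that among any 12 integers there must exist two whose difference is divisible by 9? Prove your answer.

True.

Partition the integers by their residue mod 9; there are 9 classes.
Since 12 > 9, two of the 12 integers must share a residue class by the pigeonhole principle; call them a and b.
Equal remainders mean a − b ≡ 0 (mod 9), so 9 divides their difference.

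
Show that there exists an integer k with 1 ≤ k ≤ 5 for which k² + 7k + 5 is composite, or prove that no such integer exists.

At k = 3: 3² + 7·3 + 5 = 35 = 5·7, which is composite.

k = 3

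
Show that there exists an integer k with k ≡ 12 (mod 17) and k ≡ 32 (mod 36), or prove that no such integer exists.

gcd(17, 36) = 1, so the Chinese Remainder Theorem guarantees exactly one residue class mod 612 satisfying both.
Any solution of the first congruence is k = 12 + 17t; substituting into the second, 17t ≡ 32 − 12 ≡ 20 (mod 36).
Invert 17 mod 36 by the Euclidean algorithm: 36 = 2·17 + 2, 17 = 8·2 + 1, 2 = 2·1 + 0; back-substituting, 1 = 17 − 8·2 = 17 − 8·(36 − 2·17) = −8·36 + 17·17. Hence 17·17 ≡ 1, so 17⁻¹ ≡ 17 (mod 36).
Multiplying by 17: t ≡ 17·20 = 340 ≡ 16 (mod 36).
Taking t = 16 gives k = 12 + 17·16 = 284.
Indeed 284 ≡ 12 (mod 17) and 284 ≡ 32 (mod 36).

k = 284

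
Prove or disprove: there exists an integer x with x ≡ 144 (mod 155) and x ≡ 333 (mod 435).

Reduce both congruences modulo 5, which divides 155 and 435: they say x ≡ 144 (mod 5) and x ≡ 333 (mod 5).
These are incompatible: 144 − 333 = -189 is not divisible by 5.
Therefore no such x exists.

There is no such integer.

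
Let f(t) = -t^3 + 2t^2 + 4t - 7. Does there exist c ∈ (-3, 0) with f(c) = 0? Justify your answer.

f(-3) = 26 and f(0) = -7, which have opposite signs.
f is continuous everywhere (it is a polynomial), in particular on [-3, 0].
The Intermediate Value Theorem then guarantees some c ∈ (-3, 0) with f(c) = 0.

Such a root exists.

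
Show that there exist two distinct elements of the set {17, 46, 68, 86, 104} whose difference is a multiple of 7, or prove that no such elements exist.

No such pair exists.

Two integers differ by a multiple of 7 exactly when they have the same residue mod 7. The residues are 17↦3, 46↦4, 68↦5, 86↦2, 104↦6.
All 5 residues are distinct, so no two elements differ by a multiple of 7.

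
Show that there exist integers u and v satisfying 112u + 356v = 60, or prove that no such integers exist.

Since gcd(112, 356) = 4 and 60 = 4·15, Bézout's identity guarantees a solution.
Dividing through by 4 reduces the equation to 28u + 89v = 15.
Run the Euclidean algorithm on 89 and 28: 89 = 3·28 + 5, 28 = 5·5 + 3, 5 = 1·3 + 2, 3 = 1·2 + 1, 2 = 2·1 + 0.
Back-substituting, 1 = 3 − 1·2 = 3 − (5 − 1·3) = −5 + 2·3 = −5 + 2·(28 − 5·5) = 2·28 − 11·5 = 2·28 − 11·(89 − 3·28) = −11·89 + 35·28; that is, 28·35 + 89·(-11) = 1.
Scaling by 15 gives the particular solution (u, v) = (525, -165).
Shifting by a multiple of (89, −28) keeps it a solution: u = 525 − 5·89 = 80, v = -165 + 5·28 = -25.
Indeed 112·80 + 356·(-25) = 8960 − 8900 = 60.

u = 80, v = -25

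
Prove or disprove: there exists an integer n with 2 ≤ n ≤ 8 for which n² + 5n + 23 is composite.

The values for n = 2, 3, …, 8 are 37, 47, 59, 73, 89, 107, 127, and each of these is prime.
So no value in the range makes the expression composite.

There is no such integer n in that range.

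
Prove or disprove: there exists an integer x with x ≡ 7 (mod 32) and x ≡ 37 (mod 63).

The moduli 32 and 63 are coprime, so by the Chinese Remainder Theorem a unique solution modulo 2016 exists.
Write x = 7 + 32t and require 7 + 32t ≡ 37 (mod 63), i.e. 32t ≡ 30 (mod 63).
Note 32·2 = 64 ≡ 1 (mod 63) (as 64 − 1 = 1·63), so 32⁻¹ ≡ 2.
Multiplying by 2: t ≡ 2·30 = 60 (mod 63).
With t = 60: x = 7 + 32·60 = 1927.
Check: 1927 mod 32 = 7, 1927 mod 63 = 37. ✓

x = 1927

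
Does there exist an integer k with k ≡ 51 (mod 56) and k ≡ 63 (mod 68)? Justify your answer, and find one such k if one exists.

k = 947

Here gcd(56, 68) = 4, and both 51 and 63 leave remainder 3 mod 4, so the system is consistent.
Put k = 51 + 56t, so we need 56t ≡ 12 (mod 68), equivalently (divide by 4) 14t ≡ 3 (mod 17).
Invert 14 mod 17 by the Euclidean algorithm: 17 = 1·14 + 3, 14 = 4·3 + 2, 3 = 1·2 + 1, 2 = 2·1 + 0; back-substituting, 1 = 3 − 1·2 = 3 − (14 − 4·3) = −14 + 5·3 = −14 + 5·(17 − 1·14) = 5·17 − 6·14. Hence 14·(-6) ≡ 1, so 14⁻¹ ≡ -6 ≡ 11 (mod 17).
Multiplying by 11: t ≡ 11·3 = 33 ≡ 16 (mod 17).
Then k = 51 + 56·16 = 947.
Check: 947 mod 56 = 51, 947 mod 68 = 63. ✓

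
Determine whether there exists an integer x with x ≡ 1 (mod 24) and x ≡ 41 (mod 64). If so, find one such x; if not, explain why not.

The moduli are not coprime: gcd(24, 64) = 8. Compatibility requires 8 ∣ (41 − 1) = 40, which holds, so solutions exist.
The integers ≡ 1 (mod 24) are 1, 25, 49, 73, 97, 121, 145, 169, …; their remainders mod 64 are 1, 25, 49, 9, 33, 57, 17, 41, so x = 169 is the first that is ≡ 41 (mod 64).
Indeed 169 ≡ 1 (mod 24) and 169 ≡ 41 (mod 64).

x = 169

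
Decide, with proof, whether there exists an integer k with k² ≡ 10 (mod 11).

There is no such integer.

Squares mod 11 repeat after k = 5 (as (−k)² = k²); for k = 0..5 they are 0, 1, 4, 9, 5, 3.
The set of squares mod 11 is therefore {0, 1, 3, 4, 5, 9}, which does not contain 10.
Hence no integer k has k² ≡ 10 (mod 11).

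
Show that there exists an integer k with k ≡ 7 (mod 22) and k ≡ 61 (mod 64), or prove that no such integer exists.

Here gcd(22, 64) = 2, and both 7 and 61 leave remainder 1 mod 2, so the system is consistent.
Put k = 7 + 22t, so we need 22t ≡ 54 (mod 64), equivalently (divide by 2) 11t ≡ 27 (mod 32).
Note 11·3 = 33 ≡ 1 (mod 32) (as 33 − 1 = 1·32), so 11⁻¹ ≡ 3.
Therefore t ≡ 3·27 = 81 ≡ 17 (mod 32).
Then k = 7 + 22·17 = 381.
Check: 381 mod 22 = 7, 381 mod 64 = 61. ✓

k = 381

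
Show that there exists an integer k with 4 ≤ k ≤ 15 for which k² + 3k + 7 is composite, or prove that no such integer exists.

At k = 7: 7² + 3·7 + 7 = 77 = 7·11, which is composite.

k = 7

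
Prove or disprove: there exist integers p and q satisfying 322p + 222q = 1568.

Every value of 322p + 222q is a multiple of gcd(322, 222) = 2; since 2 ∣ 1568, solutions exist.
Dividing through by 2 reduces the equation to 161p + 111q = 784.
Euclidean algorithm: 161 = 1·111 + 50, 111 = 2·50 + 11, 50 = 4·11 + 6, 11 = 1·6 + 5, 6 = 1·5 + 1, 5 = 5·1 + 0.
Working back up the chain: 1 = 6 − 1·5 = 6 − (11 − 1·6) = −11 + 2·6 = −11 + 2·(50 − 4·11) = 2·50 − 9·11 = 2·50 − 9·(111 − 2·50) = −9·111 + 20·50 = −9·111 + 20·(161 − 1·111) = 20·161 − 29·111. So 161·20 + 111·(-29) = 1.
Times 784: 161·15680 + 111·(-22736) = 784, so (15680, -22736) solves it.
Shifting by a multiple of (111, −161) keeps it a solution: p = 15680 − 141·111 = 29, q = -22736 + 141·161 = -35.
Check: 322·29 + 222·(-35) = 9338 − 7770 = 1568. ✓

p = 29, q = -35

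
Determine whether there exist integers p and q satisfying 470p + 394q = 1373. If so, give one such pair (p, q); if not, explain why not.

Both 470 and 394 are divisible by gcd(470, 394) = 2, hence so is any combination 470p + 394q.
However 1373 leaves remainder 1 on division by 2.
Hence no integers p, q satisfy the equation.

No such integers exist.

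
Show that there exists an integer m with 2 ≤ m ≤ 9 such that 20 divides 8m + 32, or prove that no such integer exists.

For m = 2, 3, 4, 5 the values 48, 56, 64, 72 are not multiples of 20. Try m = 6: 8·6 + 32 = 80 = 4·20, which is divisible by 20.

m = 6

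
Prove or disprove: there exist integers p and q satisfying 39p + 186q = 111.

Every value of 39p + 186q is a multiple of gcd(39, 186) = 3; since 3 ∣ 111, solutions exist.
Dividing through by 3 reduces the equation to 13p + 62q = 37.
Euclidean algorithm: 62 = 4·13 + 10, 13 = 1·10 + 3, 10 = 3·3 + 1, 3 = 3·1 + 0.
Back-substituting, 1 = 10 − 3·3 = 10 − 3·(13 − 1·10) = −3·13 + 4·10 = −3·13 + 4·(62 − 4·13) = 4·62 − 19·13; that is, 13·(-19) + 62·4 = 1.
Times 37: 13·(-703) + 62·148 = 37, so (-703, 148) solves it.
Shifting by a multiple of (62, −13) keeps it a solution: p = -703 + 12·62 = 41, q = 148 − 12·13 = -8.
Check: 39·41 + 186·(-8) = 1599 − 1488 = 111. ✓

p = 41, q = -8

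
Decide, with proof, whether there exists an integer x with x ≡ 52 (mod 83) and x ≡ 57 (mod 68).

x = 1961

Since 83 and 68 share no common factor, CRT says the pair of congruences has a solution (unique mod 5644).
Write x = 52 + 83t and require 52 + 83t ≡ 57 (mod 68), i.e. 83t ≡ 5 (mod 68).
83 ≡ 15 (mod 68), so this reads 15t ≡ 5 (mod 68). To invert 15 modulo 68: 68 = 4·15 + 8, 15 = 1·8 + 7, 8 = 1·7 + 1, 7 = 7·1 + 0, and unwinding, 1 = 8 − 1·7 = 8 − (15 − 1·8) = −15 + 2·8 = −15 + 2·(68 − 4·15) = 2·68 − 9·15. Thus 15⁻¹ ≡ -9 ≡ 59 (mod 68).
Therefore t ≡ 59·5 = 295 ≡ 23 (mod 68).
With t = 23: x = 52 + 83·23 = 1961.
Check: 1961 mod 83 = 52, 1961 mod 68 = 57. ✓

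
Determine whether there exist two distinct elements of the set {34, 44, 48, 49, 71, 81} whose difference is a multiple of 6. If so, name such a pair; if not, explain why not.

Residues mod 6: 34↦4, 44↦2, 48↦0, 49↦1, 71↦5, 81↦3.
These 6 residues are pairwise different, hence no difference of two elements is divisible by 6.

No such pair exists.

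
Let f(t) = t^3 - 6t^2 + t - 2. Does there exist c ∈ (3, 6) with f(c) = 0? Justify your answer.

Yes, such a c exists.

f(3) = -26 and f(6) = 4, which have opposite signs.
f is continuous everywhere (it is a polynomial), in particular on [3, 6].
By the Intermediate Value Theorem f must vanish at some point of (3, 6).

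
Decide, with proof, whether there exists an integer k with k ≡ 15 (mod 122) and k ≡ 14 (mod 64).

No, no such integer exists.

gcd(122, 64) = 2. If k ≡ 15 (mod 122) and k ≡ 14 (mod 64), then k ≡ 15 (mod 2) and k ≡ 14 (mod 2).
But 15 mod 2 = 1 while 14 mod 2 = 0, a contradiction.
So no integer satisfies both congruences.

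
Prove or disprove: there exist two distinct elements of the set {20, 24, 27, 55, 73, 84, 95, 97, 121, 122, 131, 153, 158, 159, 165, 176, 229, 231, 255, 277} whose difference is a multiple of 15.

Yes: 20 and 95.

Both 20 and 95 leave remainder 5 on division by 15; their difference 75 = 5·15 is a multiple of 15.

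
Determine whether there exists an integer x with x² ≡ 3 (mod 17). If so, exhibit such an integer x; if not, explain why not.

There is no such integer.

Squares mod 17 repeat after x = 8 (as (−x)² = x²); for x = 0..8 they are 0, 1, 4, 9, 16, 8, 2, 15, 13.
So the quadratic residues mod 17 are {0, 1, 2, 4, 8, 9, 13, 15, 16}, and 3 is not among them.
Hence no integer x has x² ≡ 3 (mod 17).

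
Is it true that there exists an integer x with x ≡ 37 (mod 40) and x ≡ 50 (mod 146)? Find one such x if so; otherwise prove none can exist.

gcd(40, 146) = 2. If x ≡ 37 (mod 40) and x ≡ 50 (mod 146), then x ≡ 37 (mod 2) and x ≡ 50 (mod 2).
But 37 mod 2 = 1 while 50 mod 2 = 0, a contradiction.
So no integer satisfies both congruences.

No, no such integer exists.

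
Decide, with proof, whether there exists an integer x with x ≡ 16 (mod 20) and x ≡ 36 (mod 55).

The moduli are not coprime: gcd(20, 55) = 5. Compatibility requires 5 ∣ (36 − 16) = 20, which holds, so solutions exist.
The integers ≡ 16 (mod 20) are 16, 36, …; their remainders mod 55 are 16, 36, so x = 36 is the first that is ≡ 36 (mod 55).
Verify: 36 = 1·20 + 16 and 36 = 0·55 + 36. ✓

x = 36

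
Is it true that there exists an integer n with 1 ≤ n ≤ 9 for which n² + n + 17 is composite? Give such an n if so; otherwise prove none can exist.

The values for n = 1, 2, …, 9 are 19, 23, 29, 37, 47, 59, 73, 89, 107, and each of these is prime.
So no value in the range makes the expression composite.

No, no such integer n in that range exists.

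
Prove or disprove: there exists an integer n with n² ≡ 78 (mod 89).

n = 16

Take n = 16. Then 16² = 256 = 2·89 + 78, so 16² ≡ 78 (mod 89).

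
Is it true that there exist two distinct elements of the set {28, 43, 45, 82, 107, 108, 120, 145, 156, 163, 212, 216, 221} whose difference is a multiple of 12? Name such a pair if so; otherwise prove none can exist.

43 mod 12 = 7 and 163 mod 12 = 7, so 163 − 43 = 120 = 10·12.

Yes: 43 and 163.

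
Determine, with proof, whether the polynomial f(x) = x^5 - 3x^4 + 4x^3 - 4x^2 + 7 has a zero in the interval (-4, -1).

No such root exists.

f(-4) = -2105 and f(-1) = -5, both negative, so a sign-change argument is unavailable; we show f keeps this sign on the whole interval.
Shift to the endpoint -1: with x = -1 − u (0 < u < 3), one computes f(-1 − u) = -u^5 - 8u^4 - 26u^3 - 44u^2 - 37u - 5.
The nonzero coefficients here are all negative, so for u > 0 every term is negative (or zero), and the constant term -5 is strictly negative.
So f is strictly negative on (-4, -1); no root exists in the interval.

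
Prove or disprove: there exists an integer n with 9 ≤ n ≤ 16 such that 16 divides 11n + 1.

n = 13

For n = 9, 10, 11, 12 the values 100, 111, 122, 133 are not multiples of 16. n = 13 works, since 11·13 + 1 = 144 = 9·16.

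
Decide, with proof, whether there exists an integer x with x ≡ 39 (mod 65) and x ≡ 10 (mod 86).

The moduli 65 and 86 are coprime, so by the Chinese Remainder Theorem a unique solution modulo 5590 exists.
Write x = 39 + 65t and require 39 + 65t ≡ 10 (mod 86), i.e. 65t ≡ 57 (mod 86).
Note 65·45 = 2925 ≡ 1 (mod 86) (as 2925 − 1 = 34·86), so 65⁻¹ ≡ 45.
Multiplying by 45: t ≡ 45·57 = 2565 ≡ 71 (mod 86).
Taking t = 71 gives x = 39 + 65·71 = 4654.
Check: 4654 mod 65 = 39, 4654 mod 86 = 10. ✓

x = 4654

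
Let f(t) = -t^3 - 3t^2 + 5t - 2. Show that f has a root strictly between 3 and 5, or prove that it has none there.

f(3) = -41 and f(5) = -177, both negative, so a sign-change argument is unavailable; we show f keeps this sign on the whole interval.
Substitute t = 3 + u, where 0 < u < 2 on the interval. Expanding, f(3 + u) = -u^3 - 12u^2 - 40u - 41.
The nonzero coefficients here are all negative, so for u > 0 every term is negative (or zero), and the constant term -41 is strictly negative.
Therefore f(t) < 0 throughout (3, 5), and f has no zero there.

f has no root in that interval.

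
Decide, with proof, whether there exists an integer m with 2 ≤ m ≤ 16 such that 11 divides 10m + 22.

m = 11

Try m = 11: 10·11 + 22 = 132 = 12·11, which is divisible by 11.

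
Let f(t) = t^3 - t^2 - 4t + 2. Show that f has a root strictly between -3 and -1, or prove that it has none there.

f(-3) = -22 and f(-1) = 4, which have opposite signs.
f is continuous everywhere (it is a polynomial), in particular on [-3, -1].
By the Intermediate Value Theorem f must vanish at some point of (-3, -1).

Such a root exists.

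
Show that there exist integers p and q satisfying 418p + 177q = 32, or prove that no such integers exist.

p = 89, q = -210

Since gcd(418, 177) = 1, every integer is an integer combination of 418 and 177.
Run the Euclidean algorithm on 418 and 177: 418 = 2·177 + 64, 177 = 2·64 + 49, 64 = 1·49 + 15, 49 = 3·15 + 4, 15 = 3·4 + 3, 4 = 1·3 + 1, 3 = 3·1 + 0.
Working back up the chain: 1 = 4 − 1·3 = 4 − (15 − 3·4) = −15 + 4·4 = −15 + 4·(49 − 3·15) = 4·49 − 13·15 = 4·49 − 13·(64 − 1·49) = −13·64 + 17·49 = −13·64 + 17·(177 − 2·64) = 17·177 − 47·64 = 17·177 − 47·(418 − 2·177) = −47·418 + 111·177. So 418·(-47) + 177·111 = 1.
Multiplying through by 32: p = (-47)·32 = -1504, q = 111·32 = 3552 is a solution.
Adding 9·177 to p and subtracting 9·418 from q gives the tidier solution (89, -210).
Check: 418·89 + 177·(-210) = 37202 − 37170 = 32. ✓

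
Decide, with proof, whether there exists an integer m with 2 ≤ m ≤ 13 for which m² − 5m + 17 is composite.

m = 13

At m = 13: 13² − 5·13 + 17 = 121 = 11·11, which is composite.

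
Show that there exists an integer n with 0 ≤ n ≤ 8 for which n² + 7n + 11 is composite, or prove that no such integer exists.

At n = 4: 4² + 7·4 + 11 = 55 = 5·11, which is composite.

n = 4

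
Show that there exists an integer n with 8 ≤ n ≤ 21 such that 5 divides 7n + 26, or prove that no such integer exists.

n = 12

At n = 12 we get 7·12 + 26 = 110, and 110 = 5·22.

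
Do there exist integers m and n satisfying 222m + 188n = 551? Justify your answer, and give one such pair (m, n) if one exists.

Both 222 and 188 are divisible by gcd(222, 188) = 2, hence so is any combination 222m + 188n.
But 551 is not a multiple of 2 (it leaves remainder 1).
So the equation is unsolvable over ℤ.

No, no such integers exist.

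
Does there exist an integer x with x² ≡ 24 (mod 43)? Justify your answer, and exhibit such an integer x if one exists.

x = 14

Take x = 14. Then 14² = 196 = 4·43 + 24, so 14² ≡ 24 (mod 43).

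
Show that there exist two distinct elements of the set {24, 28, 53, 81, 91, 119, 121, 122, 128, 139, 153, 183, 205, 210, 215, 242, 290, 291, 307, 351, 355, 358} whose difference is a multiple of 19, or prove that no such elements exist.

Yes: 24 and 81.

Reduce each element mod 19: 24↦5, 28↦9, 53↦15, 81↦5, 91↦15, 119↦5, 121↦7, 122↦8, 128↦14, 139↦6, 153↦1, 183↦12, 205↦15, 210↦1, 215↦6, 242↦14, 290↦5, 291↦6, 307↦3, 351↦9, 355↦13, 358↦16. The residue 5 repeats (at 24 and 81), and 81 − 24 = 57 = 3·19.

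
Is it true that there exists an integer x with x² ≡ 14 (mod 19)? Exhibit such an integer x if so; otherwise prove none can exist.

Since (19 − x)² ≡ x² (mod 19), it suffices to square x = 0, 1, …, 9: the residues are 0, 1, 4, 9, 16, 6, 17, 11, 7, 5.
The set of squares mod 19 is therefore {0, 1, 4, 5, 6, 7, 9, 11, 16, 17}, which does not contain 14.
Therefore x² ≡ 14 (mod 19) has no solution.

No, no such integer exists.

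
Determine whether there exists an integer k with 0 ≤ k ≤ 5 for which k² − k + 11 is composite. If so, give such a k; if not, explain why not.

The values for k = 0, 1, …, 5 are 11, 11, 13, 17, 23, 31, and each of these is prime.
So no value in the range makes the expression composite.

No, no such integer k in that range exists.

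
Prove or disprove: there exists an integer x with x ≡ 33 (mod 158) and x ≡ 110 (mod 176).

There is no such integer.

Both moduli are multiples of 2 = gcd(158, 176), so any solution would satisfy x ≡ 33 and x ≡ 110 modulo 2 simultaneously.
But 33 mod 2 = 1 while 110 mod 2 = 0, a contradiction.
Therefore no such x exists.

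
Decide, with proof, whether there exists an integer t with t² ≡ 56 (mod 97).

Apply Euler's criterion with the prime 97: 56 is a quadratic residue iff 56^48 ≡ 1 (mod 97), and a non-residue iff it is ≡ −1.
Squaring successively (mod 97): 56^2 = 3136 ≡ 32; 56^4 ≡ 32² = 1024 ≡ 54; 56^8 ≡ 54² = 2916 ≡ 6; 56^16 ≡ 6² = 36 ≡ 36; 56^32 ≡ 36² = 1296 ≡ 35.
Since 48 = 32 + 16, 56^48 ≡ 35 · 36; multiplying out mod 97: 35·36 = 1260 ≡ 96. Thus 56^48 ≡ 96 ≡ −1 (mod 97).
The value −1 means 56 is a non-residue modulo 97, so t² ≡ 56 (mod 97) is impossible.

No such integer exists.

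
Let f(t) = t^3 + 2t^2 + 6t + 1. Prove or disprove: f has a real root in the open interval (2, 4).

f(2) = 29 and f(4) = 121, both positive.
f'(t) = 3t^2 + 4t + 6 has discriminant 4² − 4·3·6 = -56 < 0, so f' has no real roots and is positive for every real t.
So f is strictly increasing; between 2 and 4 its values lie between f(2) = 29 and f(4) = 121, all positive. Therefore f has no root in (2, 4).

f has no root in that interval.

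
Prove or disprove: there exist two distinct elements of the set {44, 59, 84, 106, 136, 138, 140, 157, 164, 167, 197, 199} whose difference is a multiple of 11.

Reduce each element mod 11: 44↦0, 59↦4, 84↦7, 106↦7, 136↦4, 138↦6, 140↦8, 157↦3, 164↦10, 167↦2, 197↦10, 199↦1. The residue 4 repeats (at 59 and 136), and 136 − 59 = 77 = 7·11.

The pair (59, 136) works.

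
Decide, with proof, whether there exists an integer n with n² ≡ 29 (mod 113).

113 is prime, so by Euler's criterion 29 is a square mod 113 iff 29^((113−1)/2) = 29^56 ≡ 1 (mod 113).
Repeated squaring mod 113: 29^2 = 841 ≡ 50; 29^4 ≡ 50² = 2500 ≡ 14; 29^8 ≡ 14² = 196 ≡ 83; 29^16 ≡ 83² = 6889 ≡ 109; 29^32 ≡ 109² = 11881 ≡ 16.
Since 56 = 32 + 16 + 8, 29^56 ≡ 16 · 109 · 83; multiplying out mod 113: 16·109 = 1744 ≡ 49, then 49·83 = 4067 ≡ 112. Thus 29^56 ≡ 112 ≡ −1 (mod 113).
By Euler's criterion 29 is a quadratic non-residue mod 113: no n satisfies n² ≡ 29 (mod 113).

No, no such integer exists.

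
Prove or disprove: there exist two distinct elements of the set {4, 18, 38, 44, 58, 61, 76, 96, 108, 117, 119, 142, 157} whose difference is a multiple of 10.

The pair (4, 44) works.

4 mod 10 = 4 and 44 mod 10 = 4, so 44 − 4 = 40 = 4·10.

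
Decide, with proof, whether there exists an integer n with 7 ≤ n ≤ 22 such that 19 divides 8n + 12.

At n = 7 the value 68 is not a multiple of 19. n = 8 works, since 8·8 + 12 = 76 = 4·19.

n = 8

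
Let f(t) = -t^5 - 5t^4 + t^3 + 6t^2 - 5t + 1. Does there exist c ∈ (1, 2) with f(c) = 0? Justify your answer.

No.

f(1) = -3 and f(2) = -89, both negative, so a sign-change argument is unavailable; we show f keeps this sign on the whole interval.
Substitute t = 1 + u, where 0 < u < 1 on the interval. Expanding, f(1 + u) = -u^5 - 10u^4 - 29u^3 - 31u^2 - 15u - 3.
The nonzero coefficients here are all negative, so for u > 0 every term is negative (or zero), and the constant term -3 is strictly negative.
Therefore f(t) < 0 throughout (1, 2), and f has no zero there.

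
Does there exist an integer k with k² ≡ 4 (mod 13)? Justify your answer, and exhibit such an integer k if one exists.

k = 2

Take k = 2. Then 2² = 4, and since 0 ≤ 4 < 13 this is already reduced: 2² ≡ 4 (mod 13).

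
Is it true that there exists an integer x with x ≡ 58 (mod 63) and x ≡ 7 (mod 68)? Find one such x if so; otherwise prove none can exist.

Since 63 and 68 share no common factor, CRT says the pair of congruences has a solution (unique mod 4284).
Write x = 58 + 63t and require 58 + 63t ≡ 7 (mod 68), i.e. 63t ≡ 17 (mod 68).
Invert 63 mod 68 by the Euclidean algorithm: 68 = 1·63 + 5, 63 = 12·5 + 3, 5 = 1·3 + 2, 3 = 1·2 + 1, 2 = 2·1 + 0; back-substituting, 1 = 3 − 1·2 = 3 − (5 − 1·3) = −5 + 2·3 = −5 + 2·(63 − 12·5) = 2·63 − 25·5 = 2·63 − 25·(68 − 1·63) = −25·68 + 27·63. Hence 63·27 ≡ 1, so 63⁻¹ ≡ 27 (mod 68).
Therefore t ≡ 27·17 = 459 ≡ 51 (mod 68).
With t = 51: x = 58 + 63·51 = 3271.
Verify: 3271 = 51·63 + 58 and 3271 = 48·68 + 7. ✓

x = 3271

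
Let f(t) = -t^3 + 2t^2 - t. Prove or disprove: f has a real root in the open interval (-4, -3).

No.

The endpoint values f(-4) = 100 and f(-3) = 48 are both positive. Claim: f(t) > 0 for every t in (-4, -3).
Substitute t = -3 − u, where 0 < u < 1 on the interval. Expanding, f(-3 − u) = u^3 + 11u^2 + 40u + 48.
The nonzero coefficients here are all positive, so for u > 0 every term is positive (or zero), and the constant term 48 is strictly positive.
Therefore f(t) > 0 throughout (-4, -3), and f has no zero there.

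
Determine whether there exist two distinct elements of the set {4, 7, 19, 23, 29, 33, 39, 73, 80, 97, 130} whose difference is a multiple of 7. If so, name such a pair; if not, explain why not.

Both 4 and 39 leave remainder 4 on division by 7; their difference 35 = 5·7 is a multiple of 7.

Yes: 4 and 39.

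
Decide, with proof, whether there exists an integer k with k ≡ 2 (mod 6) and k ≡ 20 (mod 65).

k = 20

The moduli 6 and 65 are coprime, so by the Chinese Remainder Theorem a unique solution modulo 390 exists.
Any solution of the first congruence is k = 2 + 6t; substituting into the second, 6t ≡ 20 − 2 ≡ 18 (mod 65).
Since 6·11 = 66 = 1·65 + 1, the inverse of 6 mod 65 is 11.
Multiplying by 11: t ≡ 11·18 = 198 ≡ 3 (mod 65).
Taking t = 3 gives k = 2 + 6·3 = 20.
Check: 20 mod 6 = 2, 20 mod 65 = 20. ✓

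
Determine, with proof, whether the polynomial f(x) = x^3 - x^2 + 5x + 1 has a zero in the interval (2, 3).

No.

Evaluate at the endpoints: f(2) = 15, f(3) = 34 — same sign (positive).
The derivative f'(x) = 3x^2 - 2x + 5 is a quadratic with discriminant (-2)² − 4·3·5 = -56 < 0; it never vanishes, so it is always positive (sign of the leading coefficient).
Hence f is strictly increasing on ℝ, and in particular on [2, 3]. A strictly monotone function with same-sign endpoint values stays positive on the whole interval, so f has no zero in (2, 3).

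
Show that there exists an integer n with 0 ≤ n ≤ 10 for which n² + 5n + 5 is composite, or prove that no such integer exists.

n = 10

At n = 10: 10² + 5·10 + 5 = 155 = 5·31, which is composite.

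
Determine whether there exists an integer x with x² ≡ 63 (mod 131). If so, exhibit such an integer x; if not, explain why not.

x = 60 works: 60² = 3600, and 3600 − 63 = 3537 = 27·131.

x = 60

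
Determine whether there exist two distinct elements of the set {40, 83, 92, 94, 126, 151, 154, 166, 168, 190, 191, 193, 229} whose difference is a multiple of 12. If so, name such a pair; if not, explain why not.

83 mod 12 = 11 and 191 mod 12 = 11, so 191 − 83 = 108 = 9·12.

The pair (83, 191) works.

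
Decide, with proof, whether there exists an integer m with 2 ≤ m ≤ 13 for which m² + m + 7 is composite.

m = 13

At m = 13: 13² + 13 + 7 = 189 = 3·63, which is composite.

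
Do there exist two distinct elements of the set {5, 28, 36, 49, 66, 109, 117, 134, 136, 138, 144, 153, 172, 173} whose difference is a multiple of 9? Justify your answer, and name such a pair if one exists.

Yes: 28 and 109.

28 mod 9 = 1 and 109 mod 9 = 1, so 109 − 28 = 81 = 9·9.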